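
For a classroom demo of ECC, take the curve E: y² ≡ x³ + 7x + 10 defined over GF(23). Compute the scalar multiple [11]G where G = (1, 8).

Double-and-add on 11 = (1011)₂. Start with G = (1, 8) for the leading 1-bit.
double: tangent at (1, 8): λ = (3·1² + 7)/(2·8) ≡ 10/16. 16⁻¹ ≡ 13 (mod 23), so λ ≡ 10·13 ≡ 15.
  x = λ² - 1 - 1 = 225 - 2 ≡ 16; y = λ·(1 - 16) - 8 ≡ 20. → (16, 20)
double: tangent at (16, 20): λ = (3·16² + 7)/(2·20) ≡ 16/17. 17⁻¹ ≡ 19 (mod 23), so λ ≡ 16·19 ≡ 5.
  x = λ² - 16 - 16 = 25 - 32 ≡ 16; y = λ·(16 - 16) - 20 ≡ 3. → (16, 3)
add G: (16, 3) + (1, 8). λ = (8 - 3)/(1 - 16) ≡ 5/8 mod 23. 8⁻¹ ≡ 3 (mod 23), so λ ≡ 15.
  x = λ² - 16 - 1 = 225 - 17 ≡ 1; y = λ·(16 - 1) - 3 ≡ 15. → (1, 15)
double: tangent at (1, 15): λ = (3·1² + 7)/(2·15) ≡ 10/7. 7⁻¹ ≡ 10 (mod 23) since 7·10 = 70 ≡ 1, so λ ≡ 10·10 ≡ 8.
  x = λ² - 1 - 1 = 64 - 2 ≡ 16; y = λ·(1 - 16) - 15 ≡ 3. → (16, 3)
add G: (16, 3) + (1, 8). λ = (8 - 3)/(1 - 16) ≡ 5/8 mod 23. 8⁻¹ ≡ 3 (mod 23) since 8·3 = 24 ≡ 1, so λ ≡ 15.
  x = λ² - 16 - 1 = 225 - 17 ≡ 1; y = λ·(16 - 1) - 3 ≡ 15. → (1, 15)

(1, 15)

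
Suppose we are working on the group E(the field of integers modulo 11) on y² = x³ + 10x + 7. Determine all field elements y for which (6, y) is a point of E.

x³ + 10x + 7 = 283 ≡ 8 (mod 11).
8 is a non-residue mod 11; no y exists.

none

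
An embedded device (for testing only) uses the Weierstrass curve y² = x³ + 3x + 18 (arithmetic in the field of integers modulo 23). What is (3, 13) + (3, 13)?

(2, 20)

tangent at (3, 13): λ = (3·3² + 3)/(2·13) ≡ 7/3. 3⁻¹ ≡ 8 (mod 23) since 3·8 = 24 ≡ 1, so λ ≡ 7·8 ≡ 10.
  x = λ² - 3 - 3 = 100 - 6 ≡ 2; y = λ·(3 - 2) - 13 ≡ 20. → (2, 20)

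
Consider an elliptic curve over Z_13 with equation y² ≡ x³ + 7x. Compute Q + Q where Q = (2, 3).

(10, 2)

tangent at (2, 3): λ = (3·2² + 7)/(2·3) ≡ 6/6. 6⁻¹ ≡ 11 (mod 13), so λ ≡ 6·11 ≡ 1.
  x = λ² - 2 - 2 = 1 - 4 ≡ 10; y = λ·(2 - 10) - 3 ≡ 2. → (10, 2)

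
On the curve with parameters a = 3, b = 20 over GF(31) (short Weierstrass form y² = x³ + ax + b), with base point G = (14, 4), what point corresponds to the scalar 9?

O

Double-and-add on 9 = (1001)₂. Start with G = (14, 4) for the leading 1-bit.
double: tangent at (14, 4): λ = (3·14² + 3)/(2·4) ≡ 2/8. 8⁻¹ ≡ 4 (mod 31) since 8·4 = 32 ≡ 1, so λ ≡ 2·4 ≡ 8.
  x = λ² - 14 - 14 = 64 - 28 ≡ 5; y = λ·(14 - 5) - 4 ≡ 6. → (5, 6)
double: tangent at (5, 6): λ = (3·5² + 3)/(2·6) ≡ 16/12. 12⁻¹ ≡ 13 (mod 31), so λ ≡ 16·13 ≡ 22.
  x = λ² - 5 - 5 = 484 - 10 ≡ 9; y = λ·(5 - 9) - 6 ≡ 30. → (9, 30)
double: tangent at (9, 30): λ = (3·9² + 3)/(2·30) ≡ 29/29. 29⁻¹ ≡ 15 (mod 31), so λ ≡ 29·15 ≡ 1.
  x = λ² - 9 - 9 = 1 - 18 ≡ 14; y = λ·(9 - 14) - 30 ≡ 27. → (14, 27)
add G: (14, 27) + (14, 4): same x and y₁ ≡ -y₂, so the sum is the point at infinity.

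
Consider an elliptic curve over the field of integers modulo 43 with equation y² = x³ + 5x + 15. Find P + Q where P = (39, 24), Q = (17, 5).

(39, 24) + (17, 5). λ = (5 - 24)/(17 - 39) ≡ 24/21 mod 43. 21⁻¹ ≡ 41 (mod 43), so λ ≡ 38.
  x = λ² - 39 - 17 = 1444 - 56 ≡ 12; y = λ·(39 - 12) - 24 ≡ 13. → (12, 13)

(12, 13)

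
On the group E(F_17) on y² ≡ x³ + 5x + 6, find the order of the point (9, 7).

2P: tangent at (9, 7): λ = (3·9² + 5)/(2·7) ≡ 10/14. 14⁻¹ ≡ 11 (mod 17) since 14·11 = 154 ≡ 1, so λ ≡ 10·11 ≡ 8.
  x = λ² - 9 - 9 = 64 - 18 ≡ 12; y = λ·(9 - 12) - 7 ≡ 3. → (12, 3)
3P: (12, 3) + (9, 7). λ = (7 - 3)/(9 - 12) ≡ 4/14 mod 17. 14⁻¹ ≡ 11 (mod 17) since 14·11 = 154 ≡ 1, so λ ≡ 10.
  x = λ² - 12 - 9 = 100 - 21 ≡ 11; y = λ·(12 - 11) - 3 ≡ 7. → (11, 7)
4P: (11, 7) + (9, 7). λ = (7 - 7)/(9 - 11) ≡ 0/15 mod 17. 15⁻¹ ≡ 8 (mod 17) since 15·8 = 120 ≡ 1, so λ ≡ 0.
  x = λ² - 11 - 9 = 0 - 20 ≡ 14; y = λ·(11 - 14) - 7 ≡ 10. → (14, 10)
5P: (14, 10) + (9, 7). λ = (7 - 10)/(9 - 14) ≡ 14/12 mod 17. 12⁻¹ ≡ 10 (mod 17) since 12·10 = 120 ≡ 1, so λ ≡ 4.
  x = λ² - 14 - 9 = 16 - 23 ≡ 10; y = λ·(14 - 10) - 10 ≡ 6. → (10, 6)
6P: (10, 6) + (9, 7). λ = (7 - 6)/(9 - 10) ≡ 1/16 mod 17. 16⁻¹ ≡ 16 (mod 17), so λ ≡ 16.
  x = λ² - 10 - 9 = 256 - 19 ≡ 16; y = λ·(10 - 16) - 6 ≡ 0. → (16, 0)
7P: (16, 0) + (9, 7). λ = (7 - 0)/(9 - 16) ≡ 7/10 mod 17. 10⁻¹ ≡ 12 (mod 17) since 10·12 = 120 ≡ 1, so λ ≡ 16.
  x = λ² - 16 - 9 = 256 - 25 ≡ 10; y = λ·(16 - 10) - 0 ≡ 11. → (10, 11)
8P: (10, 11) + (9, 7). λ = (7 - 11)/(9 - 10) ≡ 13/16 mod 17. 16⁻¹ ≡ 16 (mod 17) since 16·16 = 256 ≡ 1, so λ ≡ 4.
  x = λ² - 10 - 9 = 16 - 19 ≡ 14; y = λ·(10 - 14) - 11 ≡ 7. → (14, 7)
9P: (14, 7) + (9, 7). λ = (7 - 7)/(9 - 14) ≡ 0/12 mod 17. 12⁻¹ ≡ 10 (mod 17), so λ ≡ 0.
  x = λ² - 14 - 9 = 0 - 23 ≡ 11; y = λ·(14 - 11) - 7 ≡ 10. → (11, 10)
10P: (11, 10) + (9, 7). λ = (7 - 10)/(9 - 11) ≡ 14/15 mod 17. 15⁻¹ ≡ 8 (mod 17) since 15·8 = 120 ≡ 1, so λ ≡ 10.
  x = λ² - 11 - 9 = 100 - 20 ≡ 12; y = λ·(11 - 12) - 10 ≡ 14. → (12, 14)
11P: (12, 14) + (9, 7). λ = (7 - 14)/(9 - 12) ≡ 10/14 mod 17. 14⁻¹ ≡ 11 (mod 17), so λ ≡ 8.
  x = λ² - 12 - 9 = 64 - 21 ≡ 9; y = λ·(12 - 9) - 14 ≡ 10. → (9, 10)
12P: (9, 10) + (9, 7): same x and y₁ ≡ -y₂, so the sum is 𝒪.
12P = 𝒪, so the order is 12.

12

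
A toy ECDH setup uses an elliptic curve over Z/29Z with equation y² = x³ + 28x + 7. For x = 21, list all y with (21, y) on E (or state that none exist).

x³ + 28x + 7 = 9856 ≡ 25 (mod 29).
Square roots of 25 mod 29: 5 and 24 (since 5² = 25 ≡ 25).

5, 24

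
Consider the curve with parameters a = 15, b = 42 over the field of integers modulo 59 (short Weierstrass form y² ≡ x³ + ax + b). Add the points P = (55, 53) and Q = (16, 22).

(55, 53) + (16, 22). λ = (22 - 53)/(16 - 55) ≡ 28/20 mod 59. 20⁻¹ ≡ 3 (mod 59) since 20·3 = 60 ≡ 1, so λ ≡ 25.
  x = λ² - 55 - 16 = 625 - 71 ≡ 23; y = λ·(55 - 23) - 53 ≡ 39. → (23, 39)

(23, 39)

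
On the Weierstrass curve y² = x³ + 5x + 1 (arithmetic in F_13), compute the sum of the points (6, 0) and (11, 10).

(0, 12)

(6, 0) + (11, 10). λ = (10 - 0)/(11 - 6) ≡ 10/5 mod 13. 5⁻¹ ≡ 8 (mod 13), so λ ≡ 2.
  x = λ² - 6 - 11 = 4 - 17 ≡ 0; y = λ·(6 - 0) - 0 ≡ 12. → (0, 12)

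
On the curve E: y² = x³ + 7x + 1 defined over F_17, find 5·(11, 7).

(11, 7)

Write P = (11, 7).
Double-and-add on 5 = (101)₂. Start with P = (11, 7) for the leading 1-bit.
double: tangent at (11, 7): λ = (3·11² + 7)/(2·7) ≡ 13/14. 14⁻¹ ≡ 11 (mod 17), so λ ≡ 13·11 ≡ 7.
  x = λ² - 11 - 11 = 49 - 22 ≡ 10; y = λ·(11 - 10) - 7 ≡ 0. → (10, 0)
double: (10, 0) + (10, 0): same x and y₁ ≡ -y₂, so the sum is ∞.
add P: ∞ + (11, 7) = (11, 7) (identity).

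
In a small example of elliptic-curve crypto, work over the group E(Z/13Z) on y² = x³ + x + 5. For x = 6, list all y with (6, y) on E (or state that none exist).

x³ + 1x + 5 = 227 ≡ 6 (mod 13).
6 is a non-residue mod 13; no y exists.

none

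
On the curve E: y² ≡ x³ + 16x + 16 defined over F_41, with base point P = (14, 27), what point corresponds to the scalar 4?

(29, 8)

Double-and-add on 4 = (100)₂. Start with P = (14, 27) for the leading 1-bit.
double: tangent at (14, 27): λ = (3·14² + 16)/(2·27) ≡ 30/13. 13⁻¹ ≡ 19 (mod 41), so λ ≡ 30·19 ≡ 37.
  x = λ² - 14 - 14 = 1369 - 28 ≡ 29; y = λ·(14 - 29) - 27 ≡ 33. → (29, 33)
double: tangent at (29, 33): λ = (3·29² + 16)/(2·33) ≡ 38/25. 25⁻¹ ≡ 23 (mod 41), so λ ≡ 38·23 ≡ 13.
  x = λ² - 29 - 29 = 169 - 58 ≡ 29; y = λ·(29 - 29) - 33 ≡ 8. → (29, 8)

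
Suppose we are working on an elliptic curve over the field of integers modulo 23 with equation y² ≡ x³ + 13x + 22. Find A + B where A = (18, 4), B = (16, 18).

(18, 4) + (16, 18). λ = (18 - 4)/(16 - 18) ≡ 14/21 mod 23. 21⁻¹ ≡ 11 (mod 23) since 21·11 = 231 ≡ 1, so λ ≡ 16.
  x = λ² - 18 - 16 = 256 - 34 ≡ 15; y = λ·(18 - 15) - 4 ≡ 21. → (15, 21)

(15, 21)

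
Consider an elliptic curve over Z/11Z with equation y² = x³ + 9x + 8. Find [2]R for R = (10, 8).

(6, 6)

tangent at (10, 8): λ = (3·10² + 9)/(2·8) ≡ 1/5. 5⁻¹ ≡ 9 (mod 11), so λ ≡ 1·9 ≡ 9.
  x = λ² - 10 - 10 = 81 - 20 ≡ 6; y = λ·(10 - 6) - 8 ≡ 6. → (6, 6)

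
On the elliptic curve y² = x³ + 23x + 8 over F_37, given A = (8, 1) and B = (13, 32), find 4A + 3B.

(28, 21)

First 4A:
Repeated addition: build up to 4A.
2A: tangent at (8, 1): λ = (3·8² + 23)/(2·1) ≡ 30/2. 2⁻¹ ≡ 19 (mod 37) since 2·19 = 38 ≡ 1, so λ ≡ 30·19 ≡ 15.
  x = λ² - 8 - 8 = 225 - 16 ≡ 24; y = λ·(8 - 24) - 1 ≡ 18. → (24, 18)
3A: (24, 18) + (8, 1). λ = (1 - 18)/(8 - 24) ≡ 20/21 mod 37. 21⁻¹ ≡ 30 (mod 37), so λ ≡ 8.
  x = λ² - 24 - 8 = 64 - 32 ≡ 32; y = λ·(24 - 32) - 18 ≡ 29. → (32, 29)
4A: (32, 29) + (8, 1). λ = (1 - 29)/(8 - 32) ≡ 9/13 mod 37. 13⁻¹ ≡ 20 (mod 37) since 13·20 = 260 ≡ 1, so λ ≡ 32.
  x = λ² - 32 - 8 = 1024 - 40 ≡ 22; y = λ·(32 - 22) - 29 ≡ 32. → (22, 32)
4A = (22, 32).
Next 3B:
Repeated addition: build up to 3B.
2B: tangent at (13, 32): λ = (3·13² + 23)/(2·32) ≡ 12/27. 27⁻¹ ≡ 11 (mod 37) since 27·11 = 297 ≡ 1, so λ ≡ 12·11 ≡ 21.
  x = λ² - 13 - 13 = 441 - 26 ≡ 8; y = λ·(13 - 8) - 32 ≡ 36. → (8, 36)
3B: (8, 36) + (13, 32). λ = (32 - 36)/(13 - 8) ≡ 33/5 mod 37. 5⁻¹ ≡ 15 (mod 37) since 5·15 = 75 ≡ 1, so λ ≡ 14.
  x = λ² - 8 - 13 = 196 - 21 ≡ 27; y = λ·(8 - 27) - 36 ≡ 31. → (27, 31)
3B = (27, 31).
Finally 4A + 3B:
(22, 32) + (27, 31). λ = (31 - 32)/(27 - 22) ≡ 36/5 mod 37. 5⁻¹ ≡ 15 (mod 37) since 5·15 = 75 ≡ 1, so λ ≡ 22.
  x = λ² - 22 - 27 = 484 - 49 ≡ 28; y = λ·(22 - 28) - 32 ≡ 21. → (28, 21)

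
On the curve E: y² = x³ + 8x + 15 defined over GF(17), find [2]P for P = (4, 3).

(13, 15)

tangent at (4, 3): λ = (3·4² + 8)/(2·3) ≡ 5/6. 6⁻¹ ≡ 3 (mod 17), so λ ≡ 5·3 ≡ 15.
  x = λ² - 4 - 4 = 225 - 8 ≡ 13; y = λ·(4 - 13) - 3 ≡ 15. → (13, 15)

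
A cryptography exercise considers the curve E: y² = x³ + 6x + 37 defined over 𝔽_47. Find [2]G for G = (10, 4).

tangent at (10, 4): λ = (3·10² + 6)/(2·4) ≡ 24/8. 8⁻¹ ≡ 6 (mod 47) since 8·6 = 48 ≡ 1, so λ ≡ 24·6 ≡ 3.
  x = λ² - 10 - 10 = 9 - 20 ≡ 36; y = λ·(10 - 36) - 4 ≡ 12. → (36, 12)

(36, 12)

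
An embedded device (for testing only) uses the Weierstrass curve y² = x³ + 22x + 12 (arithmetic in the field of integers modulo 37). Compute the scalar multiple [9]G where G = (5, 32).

(14, 20)

Repeated addition: build up to 9G.
2G: tangent at (5, 32): λ = (3·5² + 22)/(2·32) ≡ 23/27. 27⁻¹ ≡ 11 (mod 37) since 27·11 = 297 ≡ 1, so λ ≡ 23·11 ≡ 31.
  x = λ² - 5 - 5 = 961 - 10 ≡ 26; y = λ·(5 - 26) - 32 ≡ 20. → (26, 20)
3G: (26, 20) + (5, 32). λ = (32 - 20)/(5 - 26) ≡ 12/16 mod 37. 16⁻¹ ≡ 7 (mod 37), so λ ≡ 10.
  x = λ² - 26 - 5 = 100 - 31 ≡ 32; y = λ·(26 - 32) - 20 ≡ 31. → (32, 31)
4G: (32, 31) + (5, 32). λ = (32 - 31)/(5 - 32) ≡ 1/10 mod 37. 10⁻¹ ≡ 26 (mod 37), so λ ≡ 26.
  x = λ² - 32 - 5 = 676 - 37 ≡ 10; y = λ·(32 - 10) - 31 ≡ 23. → (10, 23)
5G: (10, 23) + (5, 32). λ = (32 - 23)/(5 - 10) ≡ 9/32 mod 37. 32⁻¹ ≡ 22 (mod 37), so λ ≡ 13.
  x = λ² - 10 - 5 = 169 - 15 ≡ 6; y = λ·(10 - 6) - 23 ≡ 29. → (6, 29)
6G: (6, 29) + (5, 32). λ = (32 - 29)/(5 - 6) ≡ 3/36 mod 37. 36⁻¹ ≡ 36 (mod 37) since 36·36 = 1296 ≡ 1, so λ ≡ 34.
  x = λ² - 6 - 5 = 1156 - 11 ≡ 35; y = λ·(6 - 35) - 29 ≡ 21. → (35, 21)
7G: (35, 21) + (5, 32). λ = (32 - 21)/(5 - 35) ≡ 11/7 mod 37. 7⁻¹ ≡ 16 (mod 37), so λ ≡ 28.
  x = λ² - 35 - 5 = 784 - 40 ≡ 4; y = λ·(35 - 4) - 21 ≡ 33. → (4, 33)
8G: (4, 33) + (5, 32). λ = (32 - 33)/(5 - 4) ≡ 36/1 mod 37. 1⁻¹ ≡ 1 (mod 37) since 1·1 = 1 ≡ 1, so λ ≡ 36.
  x = λ² - 4 - 5 = 1296 - 9 ≡ 29; y = λ·(4 - 29) - 33 ≡ 29. → (29, 29)
9G: (29, 29) + (5, 32). λ = (32 - 29)/(5 - 29) ≡ 3/13 mod 37. 13⁻¹ ≡ 20 (mod 37), so λ ≡ 23.
  x = λ² - 29 - 5 = 529 - 34 ≡ 14; y = λ·(29 - 14) - 29 ≡ 20. → (14, 20)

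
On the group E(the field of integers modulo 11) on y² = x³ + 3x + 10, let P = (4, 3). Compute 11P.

Double-and-add on 11 = (1011)₂. Start with P = (4, 3) for the leading 1-bit.
double: tangent at (4, 3): λ = (3·4² + 3)/(2·3) ≡ 7/6. 6⁻¹ ≡ 2 (mod 11), so λ ≡ 7·2 ≡ 3.
  x = λ² - 4 - 4 = 9 - 8 ≡ 1; y = λ·(4 - 1) - 3 ≡ 6. → (1, 6)
double: tangent at (1, 6): λ = (3·1² + 3)/(2·6) ≡ 6/1. 1⁻¹ ≡ 1 (mod 11), so λ ≡ 6·1 ≡ 6.
  x = λ² - 1 - 1 = 36 - 2 ≡ 1; y = λ·(1 - 1) - 6 ≡ 5. → (1, 5)
add P: (1, 5) + (4, 3). λ = (3 - 5)/(4 - 1) ≡ 9/3 mod 11. 3⁻¹ ≡ 4 (mod 11) since 3·4 = 12 ≡ 1, so λ ≡ 3.
  x = λ² - 1 - 4 = 9 - 5 ≡ 4; y = λ·(1 - 4) - 5 ≡ 8. → (4, 8)
double: tangent at (4, 8): λ = (3·4² + 3)/(2·8) ≡ 7/5. 5⁻¹ ≡ 9 (mod 11) since 5·9 = 45 ≡ 1, so λ ≡ 7·9 ≡ 8.
  x = λ² - 4 - 4 = 64 - 8 ≡ 1; y = λ·(4 - 1) - 8 ≡ 5. → (1, 5)
add P: (1, 5) + (4, 3). λ = (3 - 5)/(4 - 1) ≡ 9/3 mod 11. 3⁻¹ ≡ 4 (mod 11), so λ ≡ 3.
  x = λ² - 1 - 4 = 9 - 5 ≡ 4; y = λ·(1 - 4) - 5 ≡ 8. → (4, 8)

(4, 8)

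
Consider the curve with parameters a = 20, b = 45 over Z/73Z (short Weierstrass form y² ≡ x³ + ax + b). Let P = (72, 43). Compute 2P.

(25, 57)

tangent at (72, 43): λ = (3·72² + 20)/(2·43) ≡ 23/13. 13⁻¹ ≡ 45 (mod 73), so λ ≡ 23·45 ≡ 13.
  x = λ² - 72 - 72 = 169 - 144 ≡ 25; y = λ·(72 - 25) - 43 ≡ 57. → (25, 57)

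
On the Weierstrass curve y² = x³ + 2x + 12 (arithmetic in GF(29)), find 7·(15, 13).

Write Q = (15, 13).
Double-and-add on 7 = (111)₂. Start with Q = (15, 13) for the leading 1-bit.
double: tangent at (15, 13): λ = (3·15² + 2)/(2·13) ≡ 10/26. 26⁻¹ ≡ 19 (mod 29) since 26·19 = 494 ≡ 1, so λ ≡ 10·19 ≡ 16.
  x = λ² - 15 - 15 = 256 - 30 ≡ 23; y = λ·(15 - 23) - 13 ≡ 4. → (23, 4)
add Q: (23, 4) + (15, 13). λ = (13 - 4)/(15 - 23) ≡ 9/21 mod 29. 21⁻¹ ≡ 18 (mod 29), so λ ≡ 17.
  x = λ² - 23 - 15 = 289 - 38 ≡ 19; y = λ·(23 - 19) - 4 ≡ 6. → (19, 6)
double: tangent at (19, 6): λ = (3·19² + 2)/(2·6) ≡ 12/12. 12⁻¹ ≡ 17 (mod 29), so λ ≡ 12·17 ≡ 1.
  x = λ² - 19 - 19 = 1 - 38 ≡ 21; y = λ·(19 - 21) - 6 ≡ 21. → (21, 21)
add Q: (21, 21) + (15, 13). λ = (13 - 21)/(15 - 21) ≡ 21/23 mod 29. 23⁻¹ ≡ 24 (mod 29) since 23·24 = 552 ≡ 1, so λ ≡ 11.
  x = λ² - 21 - 15 = 121 - 36 ≡ 27; y = λ·(21 - 27) - 21 ≡ 0. → (27, 0)

(27, 0)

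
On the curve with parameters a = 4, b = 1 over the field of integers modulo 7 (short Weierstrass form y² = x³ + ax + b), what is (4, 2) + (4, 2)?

(0, 1)

tangent at (4, 2): λ = (3·4² + 4)/(2·2) ≡ 3/4. 4⁻¹ ≡ 2 (mod 7), so λ ≡ 3·2 ≡ 6.
  x = λ² - 4 - 4 = 36 - 8 ≡ 0; y = λ·(4 - 0) - 2 ≡ 1. → (0, 1)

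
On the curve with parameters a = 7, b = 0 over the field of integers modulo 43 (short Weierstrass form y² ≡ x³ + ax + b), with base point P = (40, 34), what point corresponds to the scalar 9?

Repeated addition: build up to 9P.
2P: tangent at (40, 34): λ = (3·40² + 7)/(2·34) ≡ 34/25. 25⁻¹ ≡ 31 (mod 43), so λ ≡ 34·31 ≡ 22.
  x = λ² - 40 - 40 = 484 - 80 ≡ 17; y = λ·(40 - 17) - 34 ≡ 42. → (17, 42)
3P: (17, 42) + (40, 34). λ = (34 - 42)/(40 - 17) ≡ 35/23 mod 43. 23⁻¹ ≡ 15 (mod 43) since 23·15 = 345 ≡ 1, so λ ≡ 9.
  x = λ² - 17 - 40 = 81 - 57 ≡ 24; y = λ·(17 - 24) - 42 ≡ 24. → (24, 24)
4P: (24, 24) + (40, 34). λ = (34 - 24)/(40 - 24) ≡ 10/16 mod 43. 16⁻¹ ≡ 35 (mod 43), so λ ≡ 6.
  x = λ² - 24 - 40 = 36 - 64 ≡ 15; y = λ·(24 - 15) - 24 ≡ 30. → (15, 30)
5P: (15, 30) + (40, 34). λ = (34 - 30)/(40 - 15) ≡ 4/25 mod 43. 25⁻¹ ≡ 31 (mod 43) since 25·31 = 775 ≡ 1, so λ ≡ 38.
  x = λ² - 15 - 40 = 1444 - 55 ≡ 13; y = λ·(15 - 13) - 30 ≡ 3. → (13, 3)
6P: (13, 3) + (40, 34). λ = (34 - 3)/(40 - 13) ≡ 31/27 mod 43. 27⁻¹ ≡ 8 (mod 43), so λ ≡ 33.
  x = λ² - 13 - 40 = 1089 - 53 ≡ 4; y = λ·(13 - 4) - 3 ≡ 36. → (4, 36)
7P: (4, 36) + (40, 34). λ = (34 - 36)/(40 - 4) ≡ 41/36 mod 43. 36⁻¹ ≡ 6 (mod 43), so λ ≡ 31.
  x = λ² - 4 - 40 = 961 - 44 ≡ 14; y = λ·(4 - 14) - 36 ≡ 41. → (14, 41)
8P: (14, 41) + (40, 34). λ = (34 - 41)/(40 - 14) ≡ 36/26 mod 43. 26⁻¹ ≡ 5 (mod 43), so λ ≡ 8.
  x = λ² - 14 - 40 = 64 - 54 ≡ 10; y = λ·(14 - 10) - 41 ≡ 34. → (10, 34)
9P: (10, 34) + (40, 34). λ = (34 - 34)/(40 - 10) ≡ 0/30 mod 43. 30⁻¹ ≡ 33 (mod 43), so λ ≡ 0.
  x = λ² - 10 - 40 = 0 - 50 ≡ 36; y = λ·(10 - 36) - 34 ≡ 9. → (36, 9)

(36, 9)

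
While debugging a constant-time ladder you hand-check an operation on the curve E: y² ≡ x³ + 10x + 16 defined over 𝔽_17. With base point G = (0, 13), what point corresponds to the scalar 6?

Double-and-add on 6 = (110)₂. Start with G = (0, 13) for the leading 1-bit.
double: tangent at (0, 13): λ = (3·0² + 10)/(2·13) ≡ 10/9. 9⁻¹ ≡ 2 (mod 17) since 9·2 = 18 ≡ 1, so λ ≡ 10·2 ≡ 3.
  x = λ² - 0 - 0 = 9 - 0 ≡ 9; y = λ·(0 - 9) - 13 ≡ 11. → (9, 11)
add G: (9, 11) + (0, 13). λ = (13 - 11)/(0 - 9) ≡ 2/8 mod 17. 8⁻¹ ≡ 15 (mod 17), so λ ≡ 13.
  x = λ² - 9 - 0 = 169 - 9 ≡ 7; y = λ·(9 - 7) - 11 ≡ 15. → (7, 15)
double: tangent at (7, 15): λ = (3·7² + 10)/(2·15) ≡ 4/13. 13⁻¹ ≡ 4 (mod 17), so λ ≡ 4·4 ≡ 16.
  x = λ² - 7 - 7 = 256 - 14 ≡ 4; y = λ·(7 - 4) - 15 ≡ 16. → (4, 16)

(4, 16)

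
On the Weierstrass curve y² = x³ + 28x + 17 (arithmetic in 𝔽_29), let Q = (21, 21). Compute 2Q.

tangent at (21, 21): λ = (3·21² + 28)/(2·21) ≡ 17/13. 13⁻¹ ≡ 9 (mod 29), so λ ≡ 17·9 ≡ 8.
  x = λ² - 21 - 21 = 64 - 42 ≡ 22; y = λ·(21 - 22) - 21 ≡ 0. → (22, 0)

(22, 0)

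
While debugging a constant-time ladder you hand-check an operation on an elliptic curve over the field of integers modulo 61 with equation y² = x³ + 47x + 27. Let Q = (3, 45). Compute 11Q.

Double-and-add on 11 = (1011)₂. Start with Q = (3, 45) for the leading 1-bit.
double: tangent at (3, 45): λ = (3·3² + 47)/(2·45) ≡ 13/29. 29⁻¹ ≡ 40 (mod 61), so λ ≡ 13·40 ≡ 32.
  x = λ² - 3 - 3 = 1024 - 6 ≡ 42; y = λ·(3 - 42) - 45 ≡ 49. → (42, 49)
double: tangent at (42, 49): λ = (3·42² + 47)/(2·49) ≡ 32/37. 37⁻¹ ≡ 33 (mod 61), so λ ≡ 32·33 ≡ 19.
  x = λ² - 42 - 42 = 361 - 84 ≡ 33; y = λ·(42 - 33) - 49 ≡ 0. → (33, 0)
add Q: (33, 0) + (3, 45). λ = (45 - 0)/(3 - 33) ≡ 45/31 mod 61. 31⁻¹ ≡ 2 (mod 61) since 31·2 = 62 ≡ 1, so λ ≡ 29.
  x = λ² - 33 - 3 = 841 - 36 ≡ 12; y = λ·(33 - 12) - 0 ≡ 60. → (12, 60)
double: tangent at (12, 60): λ = (3·12² + 47)/(2·60) ≡ 52/59. 59⁻¹ ≡ 30 (mod 61), so λ ≡ 52·30 ≡ 35.
  x = λ² - 12 - 12 = 1225 - 24 ≡ 42; y = λ·(12 - 42) - 60 ≡ 49. → (42, 49)
add Q: (42, 49) + (3, 45). λ = (45 - 49)/(3 - 42) ≡ 57/22 mod 61. 22⁻¹ ≡ 25 (mod 61) since 22·25 = 550 ≡ 1, so λ ≡ 22.
  x = λ² - 42 - 3 = 484 - 45 ≡ 12; y = λ·(42 - 12) - 49 ≡ 1. → (12, 1)

(12, 1)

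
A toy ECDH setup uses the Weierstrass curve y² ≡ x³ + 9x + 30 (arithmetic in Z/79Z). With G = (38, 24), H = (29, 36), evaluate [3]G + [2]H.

(60, 49)

First 3G:
Repeated addition: build up to 3G.
2G: tangent at (38, 24): λ = (3·38² + 9)/(2·24) ≡ 75/48. 48⁻¹ ≡ 28 (mod 79) since 48·28 = 1344 ≡ 1, so λ ≡ 75·28 ≡ 46.
  x = λ² - 38 - 38 = 2116 - 76 ≡ 65; y = λ·(38 - 65) - 24 ≡ 77. → (65, 77)
3G: (65, 77) + (38, 24). λ = (24 - 77)/(38 - 65) ≡ 26/52 mod 79. 52⁻¹ ≡ 38 (mod 79), so λ ≡ 40.
  x = λ² - 65 - 38 = 1600 - 103 ≡ 75; y = λ·(65 - 75) - 77 ≡ 76. → (75, 76)
3G = (75, 76).
Next 2H:
Repeated addition: build up to 2H.
2H: tangent at (29, 36): λ = (3·29² + 9)/(2·36) ≡ 4/72. 72⁻¹ ≡ 45 (mod 79), so λ ≡ 4·45 ≡ 22.
  x = λ² - 29 - 29 = 484 - 58 ≡ 31; y = λ·(29 - 31) - 36 ≡ 78. → (31, 78)
2H = (31, 78).
Finally 3G + 2H:
(75, 76) + (31, 78). λ = (78 - 76)/(31 - 75) ≡ 2/35 mod 79. 35⁻¹ ≡ 70 (mod 79), so λ ≡ 61.
  x = λ² - 75 - 31 = 3721 - 106 ≡ 60; y = λ·(75 - 60) - 76 ≡ 49. → (60, 49)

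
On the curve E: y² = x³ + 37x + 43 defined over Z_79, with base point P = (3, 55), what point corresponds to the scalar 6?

Repeated addition: build up to 6P.
2P: tangent at (3, 55): λ = (3·3² + 37)/(2·55) ≡ 64/31. 31⁻¹ ≡ 51 (mod 79), so λ ≡ 64·51 ≡ 25.
  x = λ² - 3 - 3 = 625 - 6 ≡ 66; y = λ·(3 - 66) - 55 ≡ 29. → (66, 29)
3P: (66, 29) + (3, 55). λ = (55 - 29)/(3 - 66) ≡ 26/16 mod 79. 16⁻¹ ≡ 5 (mod 79) since 16·5 = 80 ≡ 1, so λ ≡ 51.
  x = λ² - 66 - 3 = 2601 - 69 ≡ 4; y = λ·(66 - 4) - 29 ≡ 52. → (4, 52)
4P: (4, 52) + (3, 55). λ = (55 - 52)/(3 - 4) ≡ 3/78 mod 79. 78⁻¹ ≡ 78 (mod 79) since 78·78 = 6084 ≡ 1, so λ ≡ 76.
  x = λ² - 4 - 3 = 5776 - 7 ≡ 2; y = λ·(4 - 2) - 52 ≡ 21. → (2, 21)
5P: (2, 21) + (3, 55). λ = (55 - 21)/(3 - 2) ≡ 34/1 mod 79. 1⁻¹ ≡ 1 (mod 79), so λ ≡ 34.
  x = λ² - 2 - 3 = 1156 - 5 ≡ 45; y = λ·(2 - 45) - 21 ≡ 18. → (45, 18)
6P: (45, 18) + (3, 55). λ = (55 - 18)/(3 - 45) ≡ 37/37 mod 79. 37⁻¹ ≡ 47 (mod 79) since 37·47 = 1739 ≡ 1, so λ ≡ 1.
  x = λ² - 45 - 3 = 1 - 48 ≡ 32; y = λ·(45 - 32) - 18 ≡ 74. → (32, 74)

(32, 74)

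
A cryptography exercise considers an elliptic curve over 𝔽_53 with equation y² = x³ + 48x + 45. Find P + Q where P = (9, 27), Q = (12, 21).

(36, 27)

(9, 27) + (12, 21). λ = (21 - 27)/(12 - 9) ≡ 47/3 mod 53. 3⁻¹ ≡ 18 (mod 53), so λ ≡ 51.
  x = λ² - 9 - 12 = 2601 - 21 ≡ 36; y = λ·(9 - 36) - 27 ≡ 27. → (36, 27)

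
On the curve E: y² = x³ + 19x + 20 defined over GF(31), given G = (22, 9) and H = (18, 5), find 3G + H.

First 3G:
Repeated addition: build up to 3G.
2G: tangent at (22, 9): λ = (3·22² + 19)/(2·9) ≡ 14/18. 18⁻¹ ≡ 19 (mod 31), so λ ≡ 14·19 ≡ 18.
  x = λ² - 22 - 22 = 324 - 44 ≡ 1; y = λ·(22 - 1) - 9 ≡ 28. → (1, 28)
3G: (1, 28) + (22, 9). λ = (9 - 28)/(22 - 1) ≡ 12/21 mod 31. 21⁻¹ ≡ 3 (mod 31) since 21·3 = 63 ≡ 1, so λ ≡ 5.
  x = λ² - 1 - 22 = 25 - 23 ≡ 2; y = λ·(1 - 2) - 28 ≡ 29. → (2, 29)
3G = (2, 29).
Finally 3G + H:
(2, 29) + (18, 5). λ = (5 - 29)/(18 - 2) ≡ 7/16 mod 31. 16⁻¹ ≡ 2 (mod 31) since 16·2 = 32 ≡ 1, so λ ≡ 14.
  x = λ² - 2 - 18 = 196 - 20 ≡ 21; y = λ·(2 - 21) - 29 ≡ 15. → (21, 15)

(21, 15)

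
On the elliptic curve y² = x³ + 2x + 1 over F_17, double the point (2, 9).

tangent at (2, 9): λ = (3·2² + 2)/(2·9) ≡ 14/1. 1⁻¹ ≡ 1 (mod 17) since 1·1 = 1 ≡ 1, so λ ≡ 14·1 ≡ 14.
  x = λ² - 2 - 2 = 196 - 4 ≡ 5; y = λ·(2 - 5) - 9 ≡ 0. → (5, 0)

(5, 0)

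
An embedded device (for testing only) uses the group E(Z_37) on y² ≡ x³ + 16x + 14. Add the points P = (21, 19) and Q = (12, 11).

(29, 15)

(21, 19) + (12, 11). λ = (11 - 19)/(12 - 21) ≡ 29/28 mod 37. 28⁻¹ ≡ 4 (mod 37), so λ ≡ 5.
  x = λ² - 21 - 12 = 25 - 33 ≡ 29; y = λ·(21 - 29) - 19 ≡ 15. → (29, 15)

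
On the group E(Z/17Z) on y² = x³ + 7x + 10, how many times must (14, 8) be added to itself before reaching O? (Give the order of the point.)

2P: tangent at (14, 8): λ = (3·14² + 7)/(2·8) ≡ 0/16. 16⁻¹ ≡ 16 (mod 17) since 16·16 = 256 ≡ 1, so λ ≡ 0·16 ≡ 0.
  x = λ² - 14 - 14 = 0 - 28 ≡ 6; y = λ·(14 - 6) - 8 ≡ 9. → (6, 9)
3P: (6, 9) + (14, 8). λ = (8 - 9)/(14 - 6) ≡ 16/8 mod 17. 8⁻¹ ≡ 15 (mod 17) since 8·15 = 120 ≡ 1, so λ ≡ 2.
  x = λ² - 6 - 14 = 4 - 20 ≡ 1; y = λ·(6 - 1) - 9 ≡ 1. → (1, 1)
4P: (1, 1) + (14, 8). λ = (8 - 1)/(14 - 1) ≡ 7/13 mod 17. 13⁻¹ ≡ 4 (mod 17), so λ ≡ 11.
  x = λ² - 1 - 14 = 121 - 15 ≡ 4; y = λ·(1 - 4) - 1 ≡ 0. → (4, 0)
5P: (4, 0) + (14, 8). λ = (8 - 0)/(14 - 4) ≡ 8/10 mod 17. 10⁻¹ ≡ 12 (mod 17), so λ ≡ 11.
  x = λ² - 4 - 14 = 121 - 18 ≡ 1; y = λ·(4 - 1) - 0 ≡ 16. → (1, 16)
6P: (1, 16) + (14, 8). λ = (8 - 16)/(14 - 1) ≡ 9/13 mod 17. 13⁻¹ ≡ 4 (mod 17) since 13·4 = 52 ≡ 1, so λ ≡ 2.
  x = λ² - 1 - 14 = 4 - 15 ≡ 6; y = λ·(1 - 6) - 16 ≡ 8. → (6, 8)
7P: (6, 8) + (14, 8). λ = (8 - 8)/(14 - 6) ≡ 0/8 mod 17. 8⁻¹ ≡ 15 (mod 17), so λ ≡ 0.
  x = λ² - 6 - 14 = 0 - 20 ≡ 14; y = λ·(6 - 14) - 8 ≡ 9. → (14, 9)
8P: (14, 9) + (14, 8): same x and y₁ ≡ -y₂, so the sum is O.
8P = O, so the order is 8.

8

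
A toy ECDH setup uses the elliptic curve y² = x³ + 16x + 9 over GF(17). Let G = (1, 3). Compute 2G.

(0, 3)

tangent at (1, 3): λ = (3·1² + 16)/(2·3) ≡ 2/6. 6⁻¹ ≡ 3 (mod 17), so λ ≡ 2·3 ≡ 6.
  x = λ² - 1 - 1 = 36 - 2 ≡ 0; y = λ·(1 - 0) - 3 ≡ 3. → (0, 3)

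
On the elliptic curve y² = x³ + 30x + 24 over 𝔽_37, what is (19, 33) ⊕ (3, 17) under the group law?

(16, 7)

(19, 33) + (3, 17). λ = (17 - 33)/(3 - 19) ≡ 21/21 mod 37. 21⁻¹ ≡ 30 (mod 37), so λ ≡ 1.
  x = λ² - 19 - 3 = 1 - 22 ≡ 16; y = λ·(19 - 16) - 33 ≡ 7. → (16, 7)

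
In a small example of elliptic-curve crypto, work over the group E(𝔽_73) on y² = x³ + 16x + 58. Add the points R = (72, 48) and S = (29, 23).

(72, 48) + (29, 23). λ = (23 - 48)/(29 - 72) ≡ 48/30 mod 73. 30⁻¹ ≡ 56 (mod 73), so λ ≡ 60.
  x = λ² - 72 - 29 = 3600 - 101 ≡ 68; y = λ·(72 - 68) - 48 ≡ 46. → (68, 46)

(68, 46)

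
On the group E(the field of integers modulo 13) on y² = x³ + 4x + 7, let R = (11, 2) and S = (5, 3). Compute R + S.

(1, 5)

(11, 2) + (5, 3). λ = (3 - 2)/(5 - 11) ≡ 1/7 mod 13. 7⁻¹ ≡ 2 (mod 13), so λ ≡ 2.
  x = λ² - 11 - 5 = 4 - 16 ≡ 1; y = λ·(11 - 1) - 2 ≡ 5. → (1, 5)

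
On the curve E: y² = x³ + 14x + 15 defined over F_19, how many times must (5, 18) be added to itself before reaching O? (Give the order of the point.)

2P: tangent at (5, 18): λ = (3·5² + 14)/(2·18) ≡ 13/17. 17⁻¹ ≡ 9 (mod 19), so λ ≡ 13·9 ≡ 3.
  x = λ² - 5 - 5 = 9 - 10 ≡ 18; y = λ·(5 - 18) - 18 ≡ 0. → (18, 0)
3P: (18, 0) + (5, 18). λ = (18 - 0)/(5 - 18) ≡ 18/6 mod 19. 6⁻¹ ≡ 16 (mod 19) since 6·16 = 96 ≡ 1, so λ ≡ 3.
  x = λ² - 18 - 5 = 9 - 23 ≡ 5; y = λ·(18 - 5) - 0 ≡ 1. → (5, 1)
4P: (5, 1) + (5, 18): same x and y₁ ≡ -y₂, so the sum is O.
4P = O, so the order is 4.

4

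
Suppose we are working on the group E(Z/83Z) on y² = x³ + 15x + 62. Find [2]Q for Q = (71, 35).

(61, 17)

tangent at (71, 35): λ = (3·71² + 15)/(2·35) ≡ 32/70. 70⁻¹ ≡ 51 (mod 83), so λ ≡ 32·51 ≡ 55.
  x = λ² - 71 - 71 = 3025 - 142 ≡ 61; y = λ·(71 - 61) - 35 ≡ 17. → (61, 17)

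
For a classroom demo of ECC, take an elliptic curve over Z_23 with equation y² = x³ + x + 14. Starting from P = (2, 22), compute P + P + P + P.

(16, 3)

Repeated addition: build up to 4P.
2P: tangent at (2, 22): λ = (3·2² + 1)/(2·22) ≡ 13/21. 21⁻¹ ≡ 11 (mod 23), so λ ≡ 13·11 ≡ 5.
  x = λ² - 2 - 2 = 25 - 4 ≡ 21; y = λ·(2 - 21) - 22 ≡ 21. → (21, 21)
3P: (21, 21) + (2, 22). λ = (22 - 21)/(2 - 21) ≡ 1/4 mod 23. 4⁻¹ ≡ 6 (mod 23), so λ ≡ 6.
  x = λ² - 21 - 2 = 36 - 23 ≡ 13; y = λ·(21 - 13) - 21 ≡ 4. → (13, 4)
4P: (13, 4) + (2, 22). λ = (22 - 4)/(2 - 13) ≡ 18/12 mod 23. 12⁻¹ ≡ 2 (mod 23) since 12·2 = 24 ≡ 1, so λ ≡ 13.
  x = λ² - 13 - 2 = 169 - 15 ≡ 16; y = λ·(13 - 16) - 4 ≡ 3. → (16, 3)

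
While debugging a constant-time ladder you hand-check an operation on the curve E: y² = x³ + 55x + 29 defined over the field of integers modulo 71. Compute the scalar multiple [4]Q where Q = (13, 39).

Repeated addition: build up to 4Q.
2Q: tangent at (13, 39): λ = (3·13² + 55)/(2·39) ≡ 65/7. 7⁻¹ ≡ 61 (mod 71) since 7·61 = 427 ≡ 1, so λ ≡ 65·61 ≡ 60.
  x = λ² - 13 - 13 = 3600 - 26 ≡ 24; y = λ·(13 - 24) - 39 ≡ 11. → (24, 11)
3Q: (24, 11) + (13, 39). λ = (39 - 11)/(13 - 24) ≡ 28/60 mod 71. 60⁻¹ ≡ 58 (mod 71), so λ ≡ 62.
  x = λ² - 24 - 13 = 3844 - 37 ≡ 44; y = λ·(24 - 44) - 11 ≡ 27. → (44, 27)
4Q: (44, 27) + (13, 39). λ = (39 - 27)/(13 - 44) ≡ 12/40 mod 71. 40⁻¹ ≡ 16 (mod 71), so λ ≡ 50.
  x = λ² - 44 - 13 = 2500 - 57 ≡ 29; y = λ·(44 - 29) - 27 ≡ 13. → (29, 13)

(29, 13)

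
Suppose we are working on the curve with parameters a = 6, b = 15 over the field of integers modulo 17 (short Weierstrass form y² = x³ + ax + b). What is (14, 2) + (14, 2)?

tangent at (14, 2): λ = (3·14² + 6)/(2·2) ≡ 16/4. 4⁻¹ ≡ 13 (mod 17), so λ ≡ 16·13 ≡ 4.
  x = λ² - 14 - 14 = 16 - 28 ≡ 5; y = λ·(14 - 5) - 2 ≡ 0. → (5, 0)

(5, 0)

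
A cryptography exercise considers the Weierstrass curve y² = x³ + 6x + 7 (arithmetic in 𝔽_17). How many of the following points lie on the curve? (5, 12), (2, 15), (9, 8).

(5, 12): 12² ≡ 8, rhs ≡ 9 → off.
(2, 15): 15² ≡ 4, rhs ≡ 10 → off.
(9, 8): 8² ≡ 13, rhs ≡ 8 → off.

0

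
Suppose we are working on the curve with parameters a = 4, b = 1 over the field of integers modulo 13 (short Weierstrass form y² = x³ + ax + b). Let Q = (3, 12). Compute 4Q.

Double-and-add on 4 = (100)₂. Start with Q = (3, 12) for the leading 1-bit.
double: tangent at (3, 12): λ = (3·3² + 4)/(2·12) ≡ 5/11. 11⁻¹ ≡ 6 (mod 13), so λ ≡ 5·6 ≡ 4.
  x = λ² - 3 - 3 = 16 - 6 ≡ 10; y = λ·(3 - 10) - 12 ≡ 12. → (10, 12)
double: tangent at (10, 12): λ = (3·10² + 4)/(2·12) ≡ 5/11. 11⁻¹ ≡ 6 (mod 13), so λ ≡ 5·6 ≡ 4.
  x = λ² - 10 - 10 = 16 - 20 ≡ 9; y = λ·(10 - 9) - 12 ≡ 5. → (9, 5)

(9, 5)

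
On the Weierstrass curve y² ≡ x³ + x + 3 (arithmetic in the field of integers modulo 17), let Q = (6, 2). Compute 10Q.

Double-and-add on 10 = (1010)₂. Start with Q = (6, 2) for the leading 1-bit.
double: tangent at (6, 2): λ = (3·6² + 1)/(2·2) ≡ 7/4. 4⁻¹ ≡ 13 (mod 17) since 4·13 = 52 ≡ 1, so λ ≡ 7·13 ≡ 6.
  x = λ² - 6 - 6 = 36 - 12 ≡ 7; y = λ·(6 - 7) - 2 ≡ 9. → (7, 9)
double: tangent at (7, 9): λ = (3·7² + 1)/(2·9) ≡ 12/1. 1⁻¹ ≡ 1 (mod 17) since 1·1 = 1 ≡ 1, so λ ≡ 12·1 ≡ 12.
  x = λ² - 7 - 7 = 144 - 14 ≡ 11; y = λ·(7 - 11) - 9 ≡ 11. → (11, 11)
add Q: (11, 11) + (6, 2). λ = (2 - 11)/(6 - 11) ≡ 8/12 mod 17. 12⁻¹ ≡ 10 (mod 17) since 12·10 = 120 ≡ 1, so λ ≡ 12.
  x = λ² - 11 - 6 = 144 - 17 ≡ 8; y = λ·(11 - 8) - 11 ≡ 8. → (8, 8)
double: tangent at (8, 8): λ = (3·8² + 1)/(2·8) ≡ 6/16. 16⁻¹ ≡ 16 (mod 17) since 16·16 = 256 ≡ 1, so λ ≡ 6·16 ≡ 11.
  x = λ² - 8 - 8 = 121 - 16 ≡ 3; y = λ·(8 - 3) - 8 ≡ 13. → (3, 13)

(3, 13)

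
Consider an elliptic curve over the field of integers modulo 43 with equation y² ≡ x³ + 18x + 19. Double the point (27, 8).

tangent at (27, 8): λ = (3·27² + 18)/(2·8) ≡ 12/16. 16⁻¹ ≡ 35 (mod 43), so λ ≡ 12·35 ≡ 33.
  x = λ² - 27 - 27 = 1089 - 54 ≡ 3; y = λ·(27 - 3) - 8 ≡ 10. → (3, 10)

(3, 10)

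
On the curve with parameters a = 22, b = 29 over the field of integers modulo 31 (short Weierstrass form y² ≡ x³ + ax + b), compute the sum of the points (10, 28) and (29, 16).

(24, 20)

(10, 28) + (29, 16). λ = (16 - 28)/(29 - 10) ≡ 19/19 mod 31. 19⁻¹ ≡ 18 (mod 31), so λ ≡ 1.
  x = λ² - 10 - 29 = 1 - 39 ≡ 24; y = λ·(10 - 24) - 28 ≡ 20. → (24, 20)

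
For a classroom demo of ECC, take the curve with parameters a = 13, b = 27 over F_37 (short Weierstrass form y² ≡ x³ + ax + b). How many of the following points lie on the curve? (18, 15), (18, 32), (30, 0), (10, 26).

(18, 15): 15² ≡ 3, rhs ≡ 25 → off.
(18, 32): 32² ≡ 25, rhs ≡ 25 → on.
(30, 0): 0² ≡ 0, rhs ≡ 0 → on.
(10, 26): 26² ≡ 10, rhs ≡ 10 → on.

3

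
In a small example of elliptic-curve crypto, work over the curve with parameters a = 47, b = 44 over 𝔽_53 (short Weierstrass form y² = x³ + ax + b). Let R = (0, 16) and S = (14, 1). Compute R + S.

(15, 19)

(0, 16) + (14, 1). λ = (1 - 16)/(14 - 0) ≡ 38/14 mod 53. 14⁻¹ ≡ 19 (mod 53), so λ ≡ 33.
  x = λ² - 0 - 14 = 1089 - 14 ≡ 15; y = λ·(0 - 15) - 16 ≡ 19. → (15, 19)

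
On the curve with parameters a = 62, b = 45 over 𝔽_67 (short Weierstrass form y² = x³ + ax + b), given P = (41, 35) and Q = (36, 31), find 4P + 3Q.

First 4P:
Repeated addition: build up to 4P.
2P: tangent at (41, 35): λ = (3·41² + 62)/(2·35) ≡ 13/3. 3⁻¹ ≡ 45 (mod 67), so λ ≡ 13·45 ≡ 49.
  x = λ² - 41 - 41 = 2401 - 82 ≡ 41; y = λ·(41 - 41) - 35 ≡ 32. → (41, 32)
3P: (41, 32) + (41, 35): same x and y₁ ≡ -y₂, so the sum is the point at infinity.
4P: the point at infinity + (41, 35) = (41, 35) (identity).
4P = (41, 35).
Next 3Q:
Repeated addition: build up to 3Q.
2Q: tangent at (36, 31): λ = (3·36² + 62)/(2·31) ≡ 64/62. 62⁻¹ ≡ 40 (mod 67), so λ ≡ 64·40 ≡ 14.
  x = λ² - 36 - 36 = 196 - 72 ≡ 57; y = λ·(36 - 57) - 31 ≡ 10. → (57, 10)
3Q: (57, 10) + (36, 31). λ = (31 - 10)/(36 - 57) ≡ 21/46 mod 67. 46⁻¹ ≡ 51 (mod 67), so λ ≡ 66.
  x = λ² - 57 - 36 = 4356 - 93 ≡ 42; y = λ·(57 - 42) - 10 ≡ 42. → (42, 42)
3Q = (42, 42).
Finally 4P + 3Q:
(41, 35) + (42, 42). λ = (42 - 35)/(42 - 41) ≡ 7/1 mod 67. 1⁻¹ ≡ 1 (mod 67), so λ ≡ 7.
  x = λ² - 41 - 42 = 49 - 83 ≡ 33; y = λ·(41 - 33) - 35 ≡ 21. → (33, 21)

(33, 21)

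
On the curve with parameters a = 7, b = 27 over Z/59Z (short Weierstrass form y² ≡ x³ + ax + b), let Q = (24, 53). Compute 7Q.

(20, 54)

Repeated addition: build up to 7Q.
2Q: tangent at (24, 53): λ = (3·24² + 7)/(2·53) ≡ 24/47. 47⁻¹ ≡ 54 (mod 59), so λ ≡ 24·54 ≡ 57.
  x = λ² - 24 - 24 = 3249 - 48 ≡ 15; y = λ·(24 - 15) - 53 ≡ 47. → (15, 47)
3Q: (15, 47) + (24, 53). λ = (53 - 47)/(24 - 15) ≡ 6/9 mod 59. 9⁻¹ ≡ 46 (mod 59), so λ ≡ 40.
  x = λ² - 15 - 24 = 1600 - 39 ≡ 27; y = λ·(15 - 27) - 47 ≡ 4. → (27, 4)
4Q: (27, 4) + (24, 53). λ = (53 - 4)/(24 - 27) ≡ 49/56 mod 59. 56⁻¹ ≡ 39 (mod 59), so λ ≡ 23.
  x = λ² - 27 - 24 = 529 - 51 ≡ 6; y = λ·(27 - 6) - 4 ≡ 7. → (6, 7)
5Q: (6, 7) + (24, 53). λ = (53 - 7)/(24 - 6) ≡ 46/18 mod 59. 18⁻¹ ≡ 23 (mod 59), so λ ≡ 55.
  x = λ² - 6 - 24 = 3025 - 30 ≡ 45; y = λ·(6 - 45) - 7 ≡ 31. → (45, 31)
6Q: (45, 31) + (24, 53). λ = (53 - 31)/(24 - 45) ≡ 22/38 mod 59. 38⁻¹ ≡ 14 (mod 59), so λ ≡ 13.
  x = λ² - 45 - 24 = 169 - 69 ≡ 41; y = λ·(45 - 41) - 31 ≡ 21. → (41, 21)
7Q: (41, 21) + (24, 53). λ = (53 - 21)/(24 - 41) ≡ 32/42 mod 59. 42⁻¹ ≡ 52 (mod 59), so λ ≡ 12.
  x = λ² - 41 - 24 = 144 - 65 ≡ 20; y = λ·(41 - 20) - 21 ≡ 54. → (20, 54)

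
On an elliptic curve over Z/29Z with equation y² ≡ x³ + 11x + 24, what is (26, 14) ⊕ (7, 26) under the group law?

(16, 27)

(26, 14) + (7, 26). λ = (26 - 14)/(7 - 26) ≡ 12/10 mod 29. 10⁻¹ ≡ 3 (mod 29) since 10·3 = 30 ≡ 1, so λ ≡ 7.
  x = λ² - 26 - 7 = 49 - 33 ≡ 16; y = λ·(26 - 16) - 14 ≡ 27. → (16, 27)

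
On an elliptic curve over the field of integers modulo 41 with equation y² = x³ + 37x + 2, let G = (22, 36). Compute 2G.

(36, 15)

tangent at (22, 36): λ = (3·22² + 37)/(2·36) ≡ 13/31. 31⁻¹ ≡ 4 (mod 41), so λ ≡ 13·4 ≡ 11.
  x = λ² - 22 - 22 = 121 - 44 ≡ 36; y = λ·(22 - 36) - 36 ≡ 15. → (36, 15)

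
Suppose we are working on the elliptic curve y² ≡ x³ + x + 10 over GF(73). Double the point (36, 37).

tangent at (36, 37): λ = (3·36² + 1)/(2·37) ≡ 20/1. 1⁻¹ ≡ 1 (mod 73) since 1·1 = 1 ≡ 1, so λ ≡ 20·1 ≡ 20.
  x = λ² - 36 - 36 = 400 - 72 ≡ 36; y = λ·(36 - 36) - 37 ≡ 36. → (36, 36)

(36, 36)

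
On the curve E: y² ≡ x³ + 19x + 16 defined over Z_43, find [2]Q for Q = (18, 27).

(28, 22)

tangent at (18, 27): λ = (3·18² + 19)/(2·27) ≡ 2/11. 11⁻¹ ≡ 4 (mod 43), so λ ≡ 2·4 ≡ 8.
  x = λ² - 18 - 18 = 64 - 36 ≡ 28; y = λ·(18 - 28) - 27 ≡ 22. → (28, 22)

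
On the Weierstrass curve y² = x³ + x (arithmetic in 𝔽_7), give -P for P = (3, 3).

-(3, 3) = (3, -3 mod 7) = (3, 4).

(3, 4)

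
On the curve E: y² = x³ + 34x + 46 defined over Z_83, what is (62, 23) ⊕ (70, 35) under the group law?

(62, 23) + (70, 35). λ = (35 - 23)/(70 - 62) ≡ 12/8 mod 83. 8⁻¹ ≡ 52 (mod 83) since 8·52 = 416 ≡ 1, so λ ≡ 43.
  x = λ² - 62 - 70 = 1849 - 132 ≡ 57; y = λ·(62 - 57) - 23 ≡ 26. → (57, 26)

(57, 26)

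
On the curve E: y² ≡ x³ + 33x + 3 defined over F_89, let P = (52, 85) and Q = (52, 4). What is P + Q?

O

The two points share x = 52 and their y-coordinates satisfy 85 + 4 ≡ 0 (mod 89), so they are inverses. Their sum is O.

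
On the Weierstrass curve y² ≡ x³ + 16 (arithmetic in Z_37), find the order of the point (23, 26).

9

2P: tangent at (23, 26): λ = (3·23² + 0)/(2·26) ≡ 33/15. 15⁻¹ ≡ 5 (mod 37) since 15·5 = 75 ≡ 1, so λ ≡ 33·5 ≡ 17.
  x = λ² - 23 - 23 = 289 - 46 ≡ 21; y = λ·(23 - 21) - 26 ≡ 8. → (21, 8)
3P: (21, 8) + (23, 26). λ = (26 - 8)/(23 - 21) ≡ 18/2 mod 37. 2⁻¹ ≡ 19 (mod 37) since 2·19 = 38 ≡ 1, so λ ≡ 9.
  x = λ² - 21 - 23 = 81 - 44 ≡ 0; y = λ·(21 - 0) - 8 ≡ 33. → (0, 33)
4P: (0, 33) + (23, 26). λ = (26 - 33)/(23 - 0) ≡ 30/23 mod 37. 23⁻¹ ≡ 29 (mod 37), so λ ≡ 19.
  x = λ² - 0 - 23 = 361 - 23 ≡ 5; y = λ·(0 - 5) - 33 ≡ 20. → (5, 20)
5P: (5, 20) + (23, 26). λ = (26 - 20)/(23 - 5) ≡ 6/18 mod 37. 18⁻¹ ≡ 35 (mod 37), so λ ≡ 25.
  x = λ² - 5 - 23 = 625 - 28 ≡ 5; y = λ·(5 - 5) - 20 ≡ 17. → (5, 17)
6P: (5, 17) + (23, 26). λ = (26 - 17)/(23 - 5) ≡ 9/18 mod 37. 18⁻¹ ≡ 35 (mod 37) since 18·35 = 630 ≡ 1, so λ ≡ 19.
  x = λ² - 5 - 23 = 361 - 28 ≡ 0; y = λ·(5 - 0) - 17 ≡ 4. → (0, 4)
7P: (0, 4) + (23, 26). λ = (26 - 4)/(23 - 0) ≡ 22/23 mod 37. 23⁻¹ ≡ 29 (mod 37), so λ ≡ 9.
  x = λ² - 0 - 23 = 81 - 23 ≡ 21; y = λ·(0 - 21) - 4 ≡ 29. → (21, 29)
8P: (21, 29) + (23, 26). λ = (26 - 29)/(23 - 21) ≡ 34/2 mod 37. 2⁻¹ ≡ 19 (mod 37), so λ ≡ 17.
  x = λ² - 21 - 23 = 289 - 44 ≡ 23; y = λ·(21 - 23) - 29 ≡ 11. → (23, 11)
9P: (23, 11) + (23, 26): same x and y₁ ≡ -y₂, so the sum is 𝒪.
9P = 𝒪, so the order is 9.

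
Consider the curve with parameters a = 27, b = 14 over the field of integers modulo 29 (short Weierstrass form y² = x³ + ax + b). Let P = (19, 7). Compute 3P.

Repeated addition: build up to 3P.
2P: tangent at (19, 7): λ = (3·19² + 27)/(2·7) ≡ 8/14. 14⁻¹ ≡ 27 (mod 29), so λ ≡ 8·27 ≡ 13.
  x = λ² - 19 - 19 = 169 - 38 ≡ 15; y = λ·(19 - 15) - 7 ≡ 16. → (15, 16)
3P: (15, 16) + (19, 7). λ = (7 - 16)/(19 - 15) ≡ 20/4 mod 29. 4⁻¹ ≡ 22 (mod 29) since 4·22 = 88 ≡ 1, so λ ≡ 5.
  x = λ² - 15 - 19 = 25 - 34 ≡ 20; y = λ·(15 - 20) - 16 ≡ 17. → (20, 17)

(20, 17)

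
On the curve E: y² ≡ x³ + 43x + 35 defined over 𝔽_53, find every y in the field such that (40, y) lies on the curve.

x³ + 43x + 35 = 65755 ≡ 35 (mod 53).
35 is a non-residue mod 53; no y exists.

none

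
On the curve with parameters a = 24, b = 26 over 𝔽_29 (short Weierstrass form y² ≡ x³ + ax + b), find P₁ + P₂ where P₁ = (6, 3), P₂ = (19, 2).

(6, 3) + (19, 2). λ = (2 - 3)/(19 - 6) ≡ 28/13 mod 29. 13⁻¹ ≡ 9 (mod 29) since 13·9 = 117 ≡ 1, so λ ≡ 20.
  x = λ² - 6 - 19 = 400 - 25 ≡ 27; y = λ·(6 - 27) - 3 ≡ 12. → (27, 12)

(27, 12)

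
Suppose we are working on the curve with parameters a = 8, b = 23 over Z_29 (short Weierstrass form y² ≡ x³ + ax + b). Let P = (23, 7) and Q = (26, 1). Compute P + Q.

(13, 2)

(23, 7) + (26, 1). λ = (1 - 7)/(26 - 23) ≡ 23/3 mod 29. 3⁻¹ ≡ 10 (mod 29) since 3·10 = 30 ≡ 1, so λ ≡ 27.
  x = λ² - 23 - 26 = 729 - 49 ≡ 13; y = λ·(23 - 13) - 7 ≡ 2. → (13, 2)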